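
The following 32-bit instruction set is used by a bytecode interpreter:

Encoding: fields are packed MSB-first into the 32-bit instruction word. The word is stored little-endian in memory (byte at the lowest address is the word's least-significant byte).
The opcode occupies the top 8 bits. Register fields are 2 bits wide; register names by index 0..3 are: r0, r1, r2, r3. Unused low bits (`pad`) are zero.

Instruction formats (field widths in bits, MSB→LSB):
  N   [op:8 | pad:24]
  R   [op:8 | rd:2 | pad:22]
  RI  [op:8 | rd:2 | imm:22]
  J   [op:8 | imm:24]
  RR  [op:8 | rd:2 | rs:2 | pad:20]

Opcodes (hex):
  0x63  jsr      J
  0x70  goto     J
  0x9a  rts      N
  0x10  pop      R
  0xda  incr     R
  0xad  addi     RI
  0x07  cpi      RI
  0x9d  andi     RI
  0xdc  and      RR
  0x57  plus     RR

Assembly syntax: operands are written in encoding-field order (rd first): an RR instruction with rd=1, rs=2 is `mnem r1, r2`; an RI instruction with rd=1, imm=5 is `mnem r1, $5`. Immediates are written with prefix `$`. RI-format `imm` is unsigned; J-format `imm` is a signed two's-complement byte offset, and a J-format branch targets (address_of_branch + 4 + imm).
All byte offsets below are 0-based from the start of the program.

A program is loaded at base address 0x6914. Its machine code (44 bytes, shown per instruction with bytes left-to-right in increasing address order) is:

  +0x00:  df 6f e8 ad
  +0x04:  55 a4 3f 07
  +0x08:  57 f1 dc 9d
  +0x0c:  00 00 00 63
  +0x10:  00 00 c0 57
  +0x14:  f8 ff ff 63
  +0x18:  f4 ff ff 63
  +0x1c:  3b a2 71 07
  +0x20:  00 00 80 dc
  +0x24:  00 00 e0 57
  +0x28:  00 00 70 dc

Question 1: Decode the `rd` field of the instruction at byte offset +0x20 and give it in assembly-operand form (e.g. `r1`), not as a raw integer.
[20] 00 00 80 dc → 0xdc800000
  opcode bits[31:24]=0xdc: and/RR
  [23:22] rd=2 = r2
  [21:20] rs=0 = r0

r2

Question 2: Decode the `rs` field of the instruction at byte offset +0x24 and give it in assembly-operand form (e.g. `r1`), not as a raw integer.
[24] 00 00 e0 57 → 0x57e00000
  top 8b → 0x57 → plus [RR]
  rd: (w>>22)&0x3=0x3 → r3
  rs: (w>>20)&0x3=0x2 → r2

r2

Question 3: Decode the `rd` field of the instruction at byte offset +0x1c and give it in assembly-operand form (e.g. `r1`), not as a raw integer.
r1

[1c] 3b a2 71 07 → 0x0771a23b
  top 8b → 0x7 → cpi [RI]
  [23:22] rd=1 = r1
  [21:0] imm=3252795 = $3252795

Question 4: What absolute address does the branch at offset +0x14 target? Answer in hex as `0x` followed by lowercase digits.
[14] f8 ff ff 63 → 0x63fffff8
  opcode bits[31:24]=0x63: jsr/J
  imm@[23:0]=0xfffff8 (s24→-8) ⇒ $-8
  target = base 0x6914 + off 0x14 + 4 + imm -8 = 0x6924

0x6924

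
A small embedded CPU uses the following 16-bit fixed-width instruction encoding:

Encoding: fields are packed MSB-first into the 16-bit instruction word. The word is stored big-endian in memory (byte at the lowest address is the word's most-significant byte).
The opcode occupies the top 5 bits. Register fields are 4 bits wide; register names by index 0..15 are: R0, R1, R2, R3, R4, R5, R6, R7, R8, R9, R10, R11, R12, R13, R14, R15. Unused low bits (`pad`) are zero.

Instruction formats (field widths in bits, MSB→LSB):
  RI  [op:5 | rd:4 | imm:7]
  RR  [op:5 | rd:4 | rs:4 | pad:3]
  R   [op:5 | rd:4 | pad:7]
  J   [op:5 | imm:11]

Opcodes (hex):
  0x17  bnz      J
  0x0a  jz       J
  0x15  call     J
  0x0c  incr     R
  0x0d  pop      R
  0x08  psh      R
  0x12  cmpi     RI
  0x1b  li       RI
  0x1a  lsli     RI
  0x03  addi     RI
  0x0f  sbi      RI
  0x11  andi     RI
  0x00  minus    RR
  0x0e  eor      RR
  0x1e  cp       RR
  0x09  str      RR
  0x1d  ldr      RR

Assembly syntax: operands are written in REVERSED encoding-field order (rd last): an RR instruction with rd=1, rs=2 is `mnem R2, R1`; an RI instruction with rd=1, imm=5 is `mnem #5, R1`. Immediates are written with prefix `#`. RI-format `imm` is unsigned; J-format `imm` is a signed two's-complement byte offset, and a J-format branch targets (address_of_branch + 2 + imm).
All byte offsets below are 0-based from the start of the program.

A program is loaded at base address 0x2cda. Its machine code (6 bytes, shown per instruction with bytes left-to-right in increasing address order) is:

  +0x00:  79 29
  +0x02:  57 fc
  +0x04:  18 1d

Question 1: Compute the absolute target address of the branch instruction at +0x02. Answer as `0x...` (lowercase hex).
0x2cda

@+02  big-endian(57 fc) = 0x57fc
  top 5b → 0xa → jz [J]
  imm: (w>>0)&0x7ff=0x7fc (s11→-4) → #-4
  target = base 0x2cda + off 0x02 + 2 + imm -4 = 0x2cda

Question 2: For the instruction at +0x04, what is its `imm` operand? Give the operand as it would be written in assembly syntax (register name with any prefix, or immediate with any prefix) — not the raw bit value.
#29

@+04  big-endian(18 1d) = 0x181d
  top 5b → 0x3 → addi [RI]
  [10:7] rd=0 = R0
  [6:0] imm=29 = #29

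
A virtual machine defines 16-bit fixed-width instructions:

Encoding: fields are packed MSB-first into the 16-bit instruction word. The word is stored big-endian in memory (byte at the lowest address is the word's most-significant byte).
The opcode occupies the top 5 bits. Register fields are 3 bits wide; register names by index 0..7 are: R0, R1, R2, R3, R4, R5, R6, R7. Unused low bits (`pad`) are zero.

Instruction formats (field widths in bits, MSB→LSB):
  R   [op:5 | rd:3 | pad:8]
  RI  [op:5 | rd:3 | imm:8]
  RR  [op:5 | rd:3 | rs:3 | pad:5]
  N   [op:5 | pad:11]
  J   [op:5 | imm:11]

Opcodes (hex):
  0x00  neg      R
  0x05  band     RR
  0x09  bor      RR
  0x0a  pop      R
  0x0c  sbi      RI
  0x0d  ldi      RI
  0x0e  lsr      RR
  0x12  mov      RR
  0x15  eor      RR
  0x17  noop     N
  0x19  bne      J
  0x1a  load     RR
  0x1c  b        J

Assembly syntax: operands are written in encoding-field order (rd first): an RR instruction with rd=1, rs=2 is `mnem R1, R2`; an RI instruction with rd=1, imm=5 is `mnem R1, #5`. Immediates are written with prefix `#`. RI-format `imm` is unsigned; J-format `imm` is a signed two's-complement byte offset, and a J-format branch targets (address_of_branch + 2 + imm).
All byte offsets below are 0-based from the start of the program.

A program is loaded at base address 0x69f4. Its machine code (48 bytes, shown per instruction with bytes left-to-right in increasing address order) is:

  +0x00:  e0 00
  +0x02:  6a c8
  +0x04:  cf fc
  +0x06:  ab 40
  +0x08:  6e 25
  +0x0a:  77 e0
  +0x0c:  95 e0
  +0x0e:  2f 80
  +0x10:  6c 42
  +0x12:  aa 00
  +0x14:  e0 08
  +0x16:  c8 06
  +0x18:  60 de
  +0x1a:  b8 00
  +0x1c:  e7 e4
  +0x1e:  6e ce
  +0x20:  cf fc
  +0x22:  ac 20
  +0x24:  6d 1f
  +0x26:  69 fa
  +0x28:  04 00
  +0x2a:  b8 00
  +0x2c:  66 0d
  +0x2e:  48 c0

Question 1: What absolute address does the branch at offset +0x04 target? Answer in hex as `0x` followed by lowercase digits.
0x69f6

+0x04: cf fc ⇒ word 0xcffc (big)
  opcode bits[15:11]=0x19: bne/J
  imm: (w>>0)&0x7ff=0x7fc (s11→-4) → #-4
  target = base 0x69f4 + off 0x04 + 2 + imm -4 = 0x69f6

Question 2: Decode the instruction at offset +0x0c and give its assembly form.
off 0x0c: read 95 e0 as big → 0x95e0
  opcode bits[15:11]=0x12: mov/RR
  rd: (w>>8)&0x7=0x5 → R5
  rs: (w>>5)&0x7=0x7 → R7

mov R5, R7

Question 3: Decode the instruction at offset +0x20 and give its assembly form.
bne #-4

off 0x20: read cf fc as big → 0xcffc
  top 5b → 0x19 → bne [J]
  imm@[10:0]=0x7fc (s11→-4) ⇒ #-4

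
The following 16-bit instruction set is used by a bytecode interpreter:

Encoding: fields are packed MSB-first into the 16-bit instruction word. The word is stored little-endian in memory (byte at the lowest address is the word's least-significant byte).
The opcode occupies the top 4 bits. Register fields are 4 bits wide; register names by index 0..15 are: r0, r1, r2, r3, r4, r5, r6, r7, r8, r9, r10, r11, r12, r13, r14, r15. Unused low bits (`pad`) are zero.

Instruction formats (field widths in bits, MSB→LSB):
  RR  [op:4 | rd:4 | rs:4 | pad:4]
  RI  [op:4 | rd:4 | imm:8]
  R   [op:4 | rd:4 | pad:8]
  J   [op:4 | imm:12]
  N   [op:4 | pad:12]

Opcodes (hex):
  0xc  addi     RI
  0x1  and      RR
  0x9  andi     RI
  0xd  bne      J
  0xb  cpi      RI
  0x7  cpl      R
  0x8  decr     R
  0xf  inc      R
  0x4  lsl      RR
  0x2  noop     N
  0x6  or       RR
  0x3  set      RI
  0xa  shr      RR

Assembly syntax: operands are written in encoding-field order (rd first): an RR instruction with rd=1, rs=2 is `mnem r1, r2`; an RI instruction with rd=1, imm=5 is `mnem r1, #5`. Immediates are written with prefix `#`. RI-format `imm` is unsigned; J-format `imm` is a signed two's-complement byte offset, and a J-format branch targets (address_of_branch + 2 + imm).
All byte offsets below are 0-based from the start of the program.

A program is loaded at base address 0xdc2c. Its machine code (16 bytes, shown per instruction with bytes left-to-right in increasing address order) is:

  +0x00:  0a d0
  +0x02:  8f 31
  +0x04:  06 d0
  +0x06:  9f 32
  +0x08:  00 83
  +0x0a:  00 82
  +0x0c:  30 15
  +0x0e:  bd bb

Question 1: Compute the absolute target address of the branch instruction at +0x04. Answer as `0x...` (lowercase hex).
0xdc38

off 0x04: read 06 d0 as little → 0xd006
  opcode bits[15:12]=0xd: bne/J
  [11:0] imm=6 = #6
  target = base 0xdc2c + off 0x04 + 2 + imm 6 = 0xdc38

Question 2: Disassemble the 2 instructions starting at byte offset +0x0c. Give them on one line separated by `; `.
and r5, r3; cpi r11, #189

+0x0c: 30 15 ⇒ word 0x1530 (little)
  top 4b → 0x1 → and [RR]
  rd@[11:8]=0x5 ⇒ r5
  rs@[7:4]=0x3 ⇒ r3
+0x0e: bd bb ⇒ word 0xbbbd (little)
  top 4b → 0xb → cpi [RI]
  rd@[11:8]=0xb ⇒ r11
  imm@[7:0]=0xbd ⇒ #189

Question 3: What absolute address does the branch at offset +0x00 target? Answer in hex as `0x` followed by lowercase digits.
0xdc38

[00] 0a d0 → 0xd00a
  opcode bits[15:12]=0xd: bne/J
  imm: (w>>0)&0xfff=0xa → #10
  target = base 0xdc2c + off 0x00 + 2 + imm 10 = 0xdc38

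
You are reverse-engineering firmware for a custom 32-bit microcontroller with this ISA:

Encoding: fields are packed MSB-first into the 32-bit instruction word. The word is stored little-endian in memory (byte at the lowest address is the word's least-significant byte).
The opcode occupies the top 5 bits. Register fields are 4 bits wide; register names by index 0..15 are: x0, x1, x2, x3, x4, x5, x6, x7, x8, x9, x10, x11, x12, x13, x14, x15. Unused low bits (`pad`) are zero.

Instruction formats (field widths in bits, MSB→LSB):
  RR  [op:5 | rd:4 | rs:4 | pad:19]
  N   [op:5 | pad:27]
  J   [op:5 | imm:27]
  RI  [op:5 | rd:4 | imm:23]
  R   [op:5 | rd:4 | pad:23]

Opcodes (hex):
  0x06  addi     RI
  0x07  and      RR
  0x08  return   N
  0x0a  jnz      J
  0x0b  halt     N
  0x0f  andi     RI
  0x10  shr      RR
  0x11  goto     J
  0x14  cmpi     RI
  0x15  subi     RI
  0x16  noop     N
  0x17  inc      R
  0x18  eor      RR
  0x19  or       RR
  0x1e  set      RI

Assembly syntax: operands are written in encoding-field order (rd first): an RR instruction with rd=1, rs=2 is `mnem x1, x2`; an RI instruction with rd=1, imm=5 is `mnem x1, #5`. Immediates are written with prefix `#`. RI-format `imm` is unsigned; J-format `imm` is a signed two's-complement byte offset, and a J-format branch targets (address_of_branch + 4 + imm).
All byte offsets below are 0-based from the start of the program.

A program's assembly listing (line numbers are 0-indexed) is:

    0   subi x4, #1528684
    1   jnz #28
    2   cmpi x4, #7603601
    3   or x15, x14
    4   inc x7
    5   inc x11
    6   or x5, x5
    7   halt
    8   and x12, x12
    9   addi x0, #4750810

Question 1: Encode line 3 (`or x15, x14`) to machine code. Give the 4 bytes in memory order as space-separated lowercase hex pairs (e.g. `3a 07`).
00 00 f0 cf

3. or fields op=0x19:5|rd=15:4|rs=14:4|pad=0:19 → word cff00000h → 00 00 f0 cf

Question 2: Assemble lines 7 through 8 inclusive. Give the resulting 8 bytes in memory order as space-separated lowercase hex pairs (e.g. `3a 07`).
line 7 (halt): pack op=0xb:5|pad=0:27 = 0x58000000; little→ 00 00 00 58
line 8 (and): pack op=0x7:5|rd=12:4|rs=12:4|pad=0:19 = 0x3e600000; little→ 00 00 60 3e

00 00 00 58 00 00 60 3e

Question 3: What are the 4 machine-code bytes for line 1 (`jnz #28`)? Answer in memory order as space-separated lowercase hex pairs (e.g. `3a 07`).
1c 00 00 50

line 1 (jnz): pack op=0xa:5|imm=28:27 = 0x5000001c; little→ 1c 00 00 50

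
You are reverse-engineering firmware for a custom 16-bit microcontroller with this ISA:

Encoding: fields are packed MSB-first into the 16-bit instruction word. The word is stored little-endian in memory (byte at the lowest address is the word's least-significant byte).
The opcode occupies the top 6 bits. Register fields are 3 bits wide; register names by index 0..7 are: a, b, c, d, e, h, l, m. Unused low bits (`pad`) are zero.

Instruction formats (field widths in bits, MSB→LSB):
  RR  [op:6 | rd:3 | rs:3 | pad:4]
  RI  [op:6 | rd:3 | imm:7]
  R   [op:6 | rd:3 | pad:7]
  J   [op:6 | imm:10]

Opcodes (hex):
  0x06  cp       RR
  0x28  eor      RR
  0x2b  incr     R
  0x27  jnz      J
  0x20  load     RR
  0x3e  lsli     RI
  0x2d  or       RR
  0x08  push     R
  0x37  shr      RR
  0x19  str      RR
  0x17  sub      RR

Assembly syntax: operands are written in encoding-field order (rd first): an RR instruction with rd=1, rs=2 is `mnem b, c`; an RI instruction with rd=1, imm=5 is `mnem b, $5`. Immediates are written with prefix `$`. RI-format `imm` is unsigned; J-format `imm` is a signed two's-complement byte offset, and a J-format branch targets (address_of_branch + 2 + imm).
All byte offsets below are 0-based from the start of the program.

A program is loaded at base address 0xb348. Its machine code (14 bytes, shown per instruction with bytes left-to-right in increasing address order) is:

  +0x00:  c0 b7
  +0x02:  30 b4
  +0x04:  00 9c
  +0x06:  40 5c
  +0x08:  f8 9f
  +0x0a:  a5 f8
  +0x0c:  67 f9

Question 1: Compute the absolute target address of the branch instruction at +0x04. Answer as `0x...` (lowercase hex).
+0x04: 00 9c ⇒ word 0x9c00 (little)
  op=0x9c00>>10=0x27 ⇒ jnz (J)
  imm@[9:0]=0x0 ⇒ $0
  target = base 0xb348 + off 0x04 + 2 + imm 0 = 0xb34e

0xb34e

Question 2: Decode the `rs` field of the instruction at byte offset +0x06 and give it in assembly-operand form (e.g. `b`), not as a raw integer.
@+06  little-endian(40 5c) = 0x5c40
  opcode bits[15:10]=0x17: sub/RR
  [9:7] rd=0 = a
  [6:4] rs=4 = e

e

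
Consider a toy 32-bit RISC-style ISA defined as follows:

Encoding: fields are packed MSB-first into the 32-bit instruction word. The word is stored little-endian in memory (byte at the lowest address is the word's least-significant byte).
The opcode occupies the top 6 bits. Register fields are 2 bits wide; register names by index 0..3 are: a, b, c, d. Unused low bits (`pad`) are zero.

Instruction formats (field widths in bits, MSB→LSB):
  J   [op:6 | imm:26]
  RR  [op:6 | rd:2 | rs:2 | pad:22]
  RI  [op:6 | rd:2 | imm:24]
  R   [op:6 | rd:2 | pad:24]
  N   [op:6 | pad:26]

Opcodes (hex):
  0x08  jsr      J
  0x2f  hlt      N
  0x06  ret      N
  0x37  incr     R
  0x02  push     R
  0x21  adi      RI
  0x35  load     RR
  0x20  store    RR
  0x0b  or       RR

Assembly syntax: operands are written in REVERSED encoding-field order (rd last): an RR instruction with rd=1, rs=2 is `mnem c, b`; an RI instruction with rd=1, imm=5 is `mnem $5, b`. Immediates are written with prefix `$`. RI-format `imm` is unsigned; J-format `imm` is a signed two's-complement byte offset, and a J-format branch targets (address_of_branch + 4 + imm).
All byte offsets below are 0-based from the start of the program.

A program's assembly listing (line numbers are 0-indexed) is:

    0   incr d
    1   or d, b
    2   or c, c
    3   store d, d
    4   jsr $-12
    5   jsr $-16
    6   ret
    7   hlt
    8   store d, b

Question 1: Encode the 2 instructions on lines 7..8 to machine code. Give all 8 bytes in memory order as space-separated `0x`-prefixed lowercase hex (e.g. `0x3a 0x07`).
7. hlt fields op=0x2f:6|pad=0:26 → word bc000000h → 00 00 00 bc
8. store fields op=0x20:6|rd=1:2|rs=3:2|pad=0:22 → word 81c00000h → 00 00 c0 81

0x00 0x00 0x00 0xbc 0x00 0x00 0xc0 0x81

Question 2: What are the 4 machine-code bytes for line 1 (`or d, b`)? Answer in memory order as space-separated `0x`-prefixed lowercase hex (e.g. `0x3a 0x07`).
1. or fields op=0xb:6|rd=1:2|rs=3:2|pad=0:22 → word 2dc00000h → 00 00 c0 2d

0x00 0x00 0xc0 0x2d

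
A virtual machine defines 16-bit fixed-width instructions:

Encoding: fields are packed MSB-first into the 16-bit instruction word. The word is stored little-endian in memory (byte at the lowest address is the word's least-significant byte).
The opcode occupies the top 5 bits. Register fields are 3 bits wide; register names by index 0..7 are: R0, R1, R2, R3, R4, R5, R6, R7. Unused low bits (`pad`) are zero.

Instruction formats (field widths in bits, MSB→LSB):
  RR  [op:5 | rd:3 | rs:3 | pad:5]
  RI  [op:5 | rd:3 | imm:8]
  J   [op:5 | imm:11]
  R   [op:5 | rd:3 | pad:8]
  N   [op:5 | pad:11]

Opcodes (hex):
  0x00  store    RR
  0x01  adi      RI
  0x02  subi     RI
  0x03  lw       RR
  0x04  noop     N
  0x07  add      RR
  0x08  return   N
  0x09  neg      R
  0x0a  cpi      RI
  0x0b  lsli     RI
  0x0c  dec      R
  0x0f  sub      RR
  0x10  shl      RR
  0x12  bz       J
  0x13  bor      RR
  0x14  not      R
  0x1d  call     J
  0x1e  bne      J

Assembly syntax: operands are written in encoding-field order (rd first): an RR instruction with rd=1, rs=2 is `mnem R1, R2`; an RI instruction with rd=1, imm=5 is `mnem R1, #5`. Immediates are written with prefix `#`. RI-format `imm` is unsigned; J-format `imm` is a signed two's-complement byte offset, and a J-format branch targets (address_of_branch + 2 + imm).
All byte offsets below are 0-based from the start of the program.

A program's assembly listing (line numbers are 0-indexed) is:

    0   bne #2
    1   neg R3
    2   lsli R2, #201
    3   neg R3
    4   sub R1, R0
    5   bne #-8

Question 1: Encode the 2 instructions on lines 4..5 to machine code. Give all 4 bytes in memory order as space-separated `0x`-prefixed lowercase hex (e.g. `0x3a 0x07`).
0x00 0x79 0xf8 0xf7

L4: sub op=0xf:5|rd=1:3|rs=0:3|pad=0:5 ⇒ 0x7900 ⇒ little 00 79
L5: bne op=0x1e:5|imm=-8:11 ⇒ 0xf7f8 ⇒ little f8 f7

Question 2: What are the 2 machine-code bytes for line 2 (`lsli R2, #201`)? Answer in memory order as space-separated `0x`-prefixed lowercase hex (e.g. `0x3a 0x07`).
2. lsli fields op=0xb:5|rd=2:3|imm=201:8 → word 5ac9h → c9 5a

0xc9 0x5a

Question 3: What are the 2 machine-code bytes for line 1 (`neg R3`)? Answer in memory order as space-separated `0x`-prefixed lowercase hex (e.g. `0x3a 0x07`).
0x00 0x4b

L1: neg op=0x9:5|rd=3:3|pad=0:8 ⇒ 0x4b00 ⇒ little 00 4b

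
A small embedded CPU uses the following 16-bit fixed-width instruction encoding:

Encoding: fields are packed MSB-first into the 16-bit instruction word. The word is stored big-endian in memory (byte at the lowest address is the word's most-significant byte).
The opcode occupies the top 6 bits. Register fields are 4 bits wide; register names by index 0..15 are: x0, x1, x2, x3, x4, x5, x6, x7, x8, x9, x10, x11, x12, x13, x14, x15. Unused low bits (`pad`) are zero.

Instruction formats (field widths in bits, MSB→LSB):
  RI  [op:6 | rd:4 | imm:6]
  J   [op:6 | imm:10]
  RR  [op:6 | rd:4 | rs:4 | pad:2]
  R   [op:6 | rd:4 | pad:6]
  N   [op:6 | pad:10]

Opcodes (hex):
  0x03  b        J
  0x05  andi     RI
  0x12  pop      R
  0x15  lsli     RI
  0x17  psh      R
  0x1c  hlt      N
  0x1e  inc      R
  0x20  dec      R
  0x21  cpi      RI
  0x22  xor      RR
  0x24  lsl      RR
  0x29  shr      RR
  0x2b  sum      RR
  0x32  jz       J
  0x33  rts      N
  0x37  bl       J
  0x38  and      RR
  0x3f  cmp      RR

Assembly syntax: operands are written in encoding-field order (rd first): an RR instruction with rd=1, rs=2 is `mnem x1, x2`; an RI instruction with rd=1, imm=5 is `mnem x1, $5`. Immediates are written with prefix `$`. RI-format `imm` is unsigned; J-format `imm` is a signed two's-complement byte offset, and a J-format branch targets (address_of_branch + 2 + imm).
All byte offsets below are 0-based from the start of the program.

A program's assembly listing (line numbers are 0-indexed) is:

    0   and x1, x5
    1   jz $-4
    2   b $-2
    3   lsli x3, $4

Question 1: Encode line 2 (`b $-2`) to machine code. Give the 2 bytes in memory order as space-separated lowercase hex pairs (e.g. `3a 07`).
L2: b op=0x3:6|imm=-2:10 ⇒ 0x0ffe ⇒ big 0f fe

0f fe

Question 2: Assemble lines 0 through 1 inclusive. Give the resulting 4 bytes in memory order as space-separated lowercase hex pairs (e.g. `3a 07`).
0. and fields op=0x38:6|rd=1:4|rs=5:4|pad=0:2 → word e054h → e0 54
1. jz fields op=0x32:6|imm=-4:10 → word cbfch → cb fc

e0 54 cb fc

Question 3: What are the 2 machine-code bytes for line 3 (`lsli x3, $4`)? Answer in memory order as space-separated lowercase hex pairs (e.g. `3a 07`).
line 3 (lsli): pack op=0x15:6|rd=3:4|imm=4:6 = 0x54c4; big→ 54 c4

54 c4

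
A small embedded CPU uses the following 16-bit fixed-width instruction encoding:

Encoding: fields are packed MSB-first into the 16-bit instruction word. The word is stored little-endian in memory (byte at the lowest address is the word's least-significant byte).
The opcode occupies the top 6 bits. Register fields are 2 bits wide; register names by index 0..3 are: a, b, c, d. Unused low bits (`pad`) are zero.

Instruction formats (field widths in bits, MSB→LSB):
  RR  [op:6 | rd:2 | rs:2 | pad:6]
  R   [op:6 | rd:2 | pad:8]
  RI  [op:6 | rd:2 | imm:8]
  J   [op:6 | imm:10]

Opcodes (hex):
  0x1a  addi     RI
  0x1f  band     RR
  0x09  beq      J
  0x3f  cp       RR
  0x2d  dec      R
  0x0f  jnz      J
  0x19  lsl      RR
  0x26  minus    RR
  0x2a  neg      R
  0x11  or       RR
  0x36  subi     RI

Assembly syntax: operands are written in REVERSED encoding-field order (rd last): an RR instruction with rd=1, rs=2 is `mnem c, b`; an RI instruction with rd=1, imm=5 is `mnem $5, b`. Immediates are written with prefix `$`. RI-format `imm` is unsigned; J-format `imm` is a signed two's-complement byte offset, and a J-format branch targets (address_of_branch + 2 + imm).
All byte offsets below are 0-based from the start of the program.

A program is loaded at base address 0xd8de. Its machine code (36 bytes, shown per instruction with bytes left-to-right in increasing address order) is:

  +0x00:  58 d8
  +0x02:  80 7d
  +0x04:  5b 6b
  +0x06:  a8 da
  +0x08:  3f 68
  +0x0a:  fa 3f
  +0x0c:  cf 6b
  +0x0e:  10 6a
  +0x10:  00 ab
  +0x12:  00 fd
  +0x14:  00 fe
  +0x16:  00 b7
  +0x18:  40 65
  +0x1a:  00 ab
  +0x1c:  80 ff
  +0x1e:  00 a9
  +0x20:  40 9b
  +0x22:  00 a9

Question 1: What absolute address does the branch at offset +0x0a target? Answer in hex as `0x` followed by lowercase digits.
[0a] fa 3f → 0x3ffa
  opcode bits[15:10]=0xf: jnz/J
  imm@[9:0]=0x3fa (s10→-6) ⇒ $-6
  target = base 0xd8de + off 0x0a + 2 + imm -6 = 0xd8e4

0xd8e4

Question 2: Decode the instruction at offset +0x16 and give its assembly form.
dec d

+0x16: 00 b7 ⇒ word 0xb700 (little)
  top 6b → 0x2d → dec [R]
  [9:8] rd=3 = d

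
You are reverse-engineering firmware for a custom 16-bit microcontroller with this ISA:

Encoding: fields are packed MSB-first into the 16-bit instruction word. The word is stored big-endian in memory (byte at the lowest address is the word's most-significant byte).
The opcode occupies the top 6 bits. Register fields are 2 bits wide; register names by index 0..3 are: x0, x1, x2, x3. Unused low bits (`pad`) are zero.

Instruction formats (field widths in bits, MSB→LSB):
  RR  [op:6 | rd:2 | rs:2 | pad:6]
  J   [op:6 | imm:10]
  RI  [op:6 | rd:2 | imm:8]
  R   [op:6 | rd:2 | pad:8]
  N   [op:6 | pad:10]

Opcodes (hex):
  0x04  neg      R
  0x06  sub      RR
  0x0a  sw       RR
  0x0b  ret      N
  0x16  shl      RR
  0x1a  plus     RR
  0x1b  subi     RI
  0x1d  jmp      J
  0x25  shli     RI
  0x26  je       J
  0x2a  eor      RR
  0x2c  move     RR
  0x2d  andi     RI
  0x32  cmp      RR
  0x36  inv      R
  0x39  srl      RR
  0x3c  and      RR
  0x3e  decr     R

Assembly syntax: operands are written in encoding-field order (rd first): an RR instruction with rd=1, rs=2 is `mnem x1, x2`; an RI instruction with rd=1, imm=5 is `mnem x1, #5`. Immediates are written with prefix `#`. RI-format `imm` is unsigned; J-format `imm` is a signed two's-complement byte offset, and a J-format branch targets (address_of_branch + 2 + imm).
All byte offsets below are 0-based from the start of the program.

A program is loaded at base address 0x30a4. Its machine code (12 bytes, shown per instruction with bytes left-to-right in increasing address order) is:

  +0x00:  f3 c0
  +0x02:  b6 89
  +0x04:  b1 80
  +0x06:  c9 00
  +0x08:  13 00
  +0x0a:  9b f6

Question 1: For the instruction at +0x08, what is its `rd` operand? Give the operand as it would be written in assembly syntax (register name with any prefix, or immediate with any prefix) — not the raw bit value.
off 0x08: read 13 00 as big → 0x1300
  op=0x1300>>10=0x4 ⇒ neg (R)
  rd: (w>>8)&0x3=0x3 → x3

x3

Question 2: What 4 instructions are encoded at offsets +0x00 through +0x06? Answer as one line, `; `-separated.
@+00  big-endian(f3 c0) = 0xf3c0
  top 6b → 0x3c → and [RR]
  [9:8] rd=3 = x3
  [7:6] rs=3 = x3
@+02  big-endian(b6 89) = 0xb689
  top 6b → 0x2d → andi [RI]
  [9:8] rd=2 = x2
  [7:0] imm=137 = #137
@+04  big-endian(b1 80) = 0xb180
  top 6b → 0x2c → move [RR]
  [9:8] rd=1 = x1
  [7:6] rs=2 = x2
@+06  big-endian(c9 00) = 0xc900
  top 6b → 0x32 → cmp [RR]
  [9:8] rd=1 = x1
  [7:6] rs=0 = x0

and x3, x3; andi x2, #137; move x1, x2; cmp x1, x0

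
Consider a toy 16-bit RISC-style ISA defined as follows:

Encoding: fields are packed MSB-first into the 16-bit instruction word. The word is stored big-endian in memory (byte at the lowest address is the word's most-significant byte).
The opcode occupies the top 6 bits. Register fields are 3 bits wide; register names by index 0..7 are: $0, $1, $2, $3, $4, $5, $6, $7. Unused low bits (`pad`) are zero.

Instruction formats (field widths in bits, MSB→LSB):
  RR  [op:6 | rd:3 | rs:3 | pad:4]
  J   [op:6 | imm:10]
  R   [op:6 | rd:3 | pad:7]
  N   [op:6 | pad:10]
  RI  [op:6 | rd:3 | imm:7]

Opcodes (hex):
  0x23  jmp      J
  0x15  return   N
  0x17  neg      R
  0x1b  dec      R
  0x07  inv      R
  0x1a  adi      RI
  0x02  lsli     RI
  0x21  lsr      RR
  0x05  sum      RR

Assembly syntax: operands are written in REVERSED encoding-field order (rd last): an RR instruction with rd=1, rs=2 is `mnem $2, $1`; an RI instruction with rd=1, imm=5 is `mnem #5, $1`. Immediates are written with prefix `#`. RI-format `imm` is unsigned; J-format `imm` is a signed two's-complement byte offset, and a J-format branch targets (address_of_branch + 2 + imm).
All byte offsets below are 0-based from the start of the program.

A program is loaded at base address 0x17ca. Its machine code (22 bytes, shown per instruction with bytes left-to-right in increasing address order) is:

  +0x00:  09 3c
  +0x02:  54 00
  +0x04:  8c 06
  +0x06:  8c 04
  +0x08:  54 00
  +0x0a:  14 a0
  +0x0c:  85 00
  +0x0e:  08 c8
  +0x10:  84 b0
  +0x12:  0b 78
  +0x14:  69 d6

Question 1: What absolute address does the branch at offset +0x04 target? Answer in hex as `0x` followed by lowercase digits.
0x17d6

off 0x04: read 8c 06 as big → 0x8c06
  op=0x8c06>>10=0x23 ⇒ jmp (J)
  imm: (w>>0)&0x3ff=0x6 → #6
  target = base 0x17ca + off 0x04 + 2 + imm 6 = 0x17d6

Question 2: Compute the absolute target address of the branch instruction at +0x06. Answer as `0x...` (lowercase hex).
0x17d6

@+06  big-endian(8c 04) = 0x8c04
  opcode bits[15:10]=0x23: jmp/J
  imm@[9:0]=0x4 ⇒ #4
  target = base 0x17ca + off 0x06 + 2 + imm 4 = 0x17d6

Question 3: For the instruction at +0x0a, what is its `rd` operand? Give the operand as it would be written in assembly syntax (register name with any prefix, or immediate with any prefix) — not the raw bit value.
@+0a  big-endian(14 a0) = 0x14a0
  op=0x14a0>>10=0x5 ⇒ sum (RR)
  [9:7] rd=1 = $1
  [6:4] rs=2 = $2

$1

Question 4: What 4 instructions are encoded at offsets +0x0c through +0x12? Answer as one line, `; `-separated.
[0c] 85 00 → 0x8500
  op=0x8500>>10=0x21 ⇒ lsr (RR)
  [9:7] rd=2 = $2
  [6:4] rs=0 = $0
[0e] 08 c8 → 0x08c8
  op=0x08c8>>10=0x2 ⇒ lsli (RI)
  [9:7] rd=1 = $1
  [6:0] imm=72 = #72
[10] 84 b0 → 0x84b0
  op=0x84b0>>10=0x21 ⇒ lsr (RR)
  [9:7] rd=1 = $1
  [6:4] rs=3 = $3
[12] 0b 78 → 0x0b78
  op=0x0b78>>10=0x2 ⇒ lsli (RI)
  [9:7] rd=6 = $6
  [6:0] imm=120 = #120

lsr $0, $2; lsli #72, $1; lsr $3, $1; lsli #120, $6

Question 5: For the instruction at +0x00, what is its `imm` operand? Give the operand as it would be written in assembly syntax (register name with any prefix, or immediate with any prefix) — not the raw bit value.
#60

+0x00: 09 3c ⇒ word 0x093c (big)
  op=0x093c>>10=0x2 ⇒ lsli (RI)
  rd@[9:7]=0x2 ⇒ $2
  imm@[6:0]=0x3c ⇒ #60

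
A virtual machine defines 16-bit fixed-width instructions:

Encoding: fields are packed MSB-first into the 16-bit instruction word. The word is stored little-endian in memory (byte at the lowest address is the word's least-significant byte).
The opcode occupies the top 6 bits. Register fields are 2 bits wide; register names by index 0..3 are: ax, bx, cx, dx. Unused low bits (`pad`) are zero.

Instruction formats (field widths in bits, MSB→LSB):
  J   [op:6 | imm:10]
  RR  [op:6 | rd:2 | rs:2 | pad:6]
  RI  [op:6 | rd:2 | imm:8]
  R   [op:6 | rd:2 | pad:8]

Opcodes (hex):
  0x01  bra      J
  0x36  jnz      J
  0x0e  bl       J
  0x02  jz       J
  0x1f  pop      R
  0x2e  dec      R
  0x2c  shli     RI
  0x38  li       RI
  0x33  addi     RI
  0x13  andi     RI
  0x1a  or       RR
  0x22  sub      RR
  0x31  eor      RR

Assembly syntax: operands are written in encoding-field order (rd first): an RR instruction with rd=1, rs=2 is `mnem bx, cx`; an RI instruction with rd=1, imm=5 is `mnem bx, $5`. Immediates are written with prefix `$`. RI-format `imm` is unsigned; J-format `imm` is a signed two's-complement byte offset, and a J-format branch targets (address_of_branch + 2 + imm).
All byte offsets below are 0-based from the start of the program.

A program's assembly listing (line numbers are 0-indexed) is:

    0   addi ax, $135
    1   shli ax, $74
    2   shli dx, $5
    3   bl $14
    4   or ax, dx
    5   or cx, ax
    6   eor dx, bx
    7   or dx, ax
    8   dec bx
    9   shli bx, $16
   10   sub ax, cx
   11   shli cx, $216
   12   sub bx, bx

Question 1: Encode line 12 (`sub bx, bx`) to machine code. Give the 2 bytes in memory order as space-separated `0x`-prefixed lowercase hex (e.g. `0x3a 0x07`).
0x40 0x89

L12: sub op=0x22:6|rd=1:2|rs=1:2|pad=0:6 ⇒ 0x8940 ⇒ little 40 89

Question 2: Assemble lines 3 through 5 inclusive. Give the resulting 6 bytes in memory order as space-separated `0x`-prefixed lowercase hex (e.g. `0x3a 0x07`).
3. bl fields op=0xe:6|imm=14:10 → word 380eh → 0e 38
4. or fields op=0x1a:6|rd=0:2|rs=3:2|pad=0:6 → word 68c0h → c0 68
5. or fields op=0x1a:6|rd=2:2|rs=0:2|pad=0:6 → word 6a00h → 00 6a

0x0e 0x38 0xc0 0x68 0x00 0x6a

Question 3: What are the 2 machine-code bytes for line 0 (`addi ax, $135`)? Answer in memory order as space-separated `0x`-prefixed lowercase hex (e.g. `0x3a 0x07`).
0. addi fields op=0x33:6|rd=0:2|imm=135:8 → word cc87h → 87 cc

0x87 0xcc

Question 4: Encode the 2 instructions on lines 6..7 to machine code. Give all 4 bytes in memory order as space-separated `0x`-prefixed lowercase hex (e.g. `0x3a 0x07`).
0x40 0xc7 0x00 0x6b

6. eor fields op=0x31:6|rd=3:2|rs=1:2|pad=0:6 → word c740h → 40 c7
7. or fields op=0x1a:6|rd=3:2|rs=0:2|pad=0:6 → word 6b00h → 00 6b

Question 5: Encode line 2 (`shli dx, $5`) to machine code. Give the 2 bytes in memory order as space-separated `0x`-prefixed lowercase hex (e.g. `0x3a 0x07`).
line 2 (shli): pack op=0x2c:6|rd=3:2|imm=5:8 = 0xb305; little→ 05 b3

0x05 0xb3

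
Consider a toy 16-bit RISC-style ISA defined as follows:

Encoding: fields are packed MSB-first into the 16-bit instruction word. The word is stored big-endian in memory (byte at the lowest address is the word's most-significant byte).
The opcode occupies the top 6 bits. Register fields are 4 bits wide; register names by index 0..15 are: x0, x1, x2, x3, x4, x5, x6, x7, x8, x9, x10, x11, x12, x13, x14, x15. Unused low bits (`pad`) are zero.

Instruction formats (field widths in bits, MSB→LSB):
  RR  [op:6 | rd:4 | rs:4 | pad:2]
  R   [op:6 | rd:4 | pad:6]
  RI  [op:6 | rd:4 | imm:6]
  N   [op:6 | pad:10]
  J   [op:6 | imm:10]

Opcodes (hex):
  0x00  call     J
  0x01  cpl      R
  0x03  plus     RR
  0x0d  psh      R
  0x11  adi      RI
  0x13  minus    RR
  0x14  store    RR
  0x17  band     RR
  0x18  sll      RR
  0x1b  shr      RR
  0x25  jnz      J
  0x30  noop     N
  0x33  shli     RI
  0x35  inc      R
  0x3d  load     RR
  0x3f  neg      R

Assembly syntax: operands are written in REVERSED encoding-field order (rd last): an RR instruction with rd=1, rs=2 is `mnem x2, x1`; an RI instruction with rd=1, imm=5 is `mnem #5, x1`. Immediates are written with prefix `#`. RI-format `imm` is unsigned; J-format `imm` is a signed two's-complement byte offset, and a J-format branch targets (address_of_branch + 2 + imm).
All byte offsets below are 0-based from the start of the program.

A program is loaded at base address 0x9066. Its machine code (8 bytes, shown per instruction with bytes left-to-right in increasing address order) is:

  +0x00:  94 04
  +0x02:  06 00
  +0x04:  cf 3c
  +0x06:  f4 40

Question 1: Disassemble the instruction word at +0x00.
@+00  big-endian(94 04) = 0x9404
  op=0x9404>>10=0x25 ⇒ jnz (J)
  imm@[9:0]=0x4 ⇒ #4

jnz #4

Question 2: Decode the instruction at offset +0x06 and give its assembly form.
load x0, x1

[06] f4 40 → 0xf440
  op=0xf440>>10=0x3d ⇒ load (RR)
  [9:6] rd=1 = x1
  [5:2] rs=0 = x0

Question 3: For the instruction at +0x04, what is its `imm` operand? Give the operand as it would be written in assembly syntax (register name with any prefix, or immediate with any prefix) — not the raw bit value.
@+04  big-endian(cf 3c) = 0xcf3c
  op=0xcf3c>>10=0x33 ⇒ shli (RI)
  [9:6] rd=12 = x12
  [5:0] imm=60 = #60

#60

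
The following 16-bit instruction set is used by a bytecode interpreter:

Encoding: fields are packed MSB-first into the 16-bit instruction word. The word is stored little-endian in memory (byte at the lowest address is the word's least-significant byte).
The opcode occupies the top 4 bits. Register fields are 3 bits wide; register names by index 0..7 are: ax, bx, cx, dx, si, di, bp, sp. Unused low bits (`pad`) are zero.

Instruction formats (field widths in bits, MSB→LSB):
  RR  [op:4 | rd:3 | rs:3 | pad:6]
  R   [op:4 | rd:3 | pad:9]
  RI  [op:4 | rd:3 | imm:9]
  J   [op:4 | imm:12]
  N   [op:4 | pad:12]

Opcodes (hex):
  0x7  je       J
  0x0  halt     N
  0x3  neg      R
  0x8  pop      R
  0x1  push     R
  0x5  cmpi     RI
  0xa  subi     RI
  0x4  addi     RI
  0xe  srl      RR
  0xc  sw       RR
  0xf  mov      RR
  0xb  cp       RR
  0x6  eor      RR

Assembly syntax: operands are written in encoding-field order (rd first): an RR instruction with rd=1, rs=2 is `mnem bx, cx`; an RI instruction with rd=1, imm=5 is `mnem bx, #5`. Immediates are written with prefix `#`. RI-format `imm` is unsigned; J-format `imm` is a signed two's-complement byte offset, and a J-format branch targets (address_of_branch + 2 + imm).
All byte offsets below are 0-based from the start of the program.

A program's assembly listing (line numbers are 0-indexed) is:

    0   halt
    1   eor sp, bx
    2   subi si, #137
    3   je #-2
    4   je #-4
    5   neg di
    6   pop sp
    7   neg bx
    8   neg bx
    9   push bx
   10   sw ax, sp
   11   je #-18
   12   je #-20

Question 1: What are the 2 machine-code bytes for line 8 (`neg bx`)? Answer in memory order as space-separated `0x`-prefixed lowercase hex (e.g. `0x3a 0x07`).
0x00 0x32

line 8 (neg): pack op=0x3:4|rd=1:3|pad=0:9 = 0x3200; little→ 00 32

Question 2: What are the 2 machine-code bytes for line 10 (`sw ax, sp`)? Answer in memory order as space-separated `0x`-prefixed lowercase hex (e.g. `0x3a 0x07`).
L10: sw op=0xc:4|rd=0:3|rs=7:3|pad=0:6 ⇒ 0xc1c0 ⇒ little c0 c1

0xc0 0xc1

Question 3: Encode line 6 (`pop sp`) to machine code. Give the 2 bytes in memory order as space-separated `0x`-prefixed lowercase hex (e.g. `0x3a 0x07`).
0x00 0x8e

line 6 (pop): pack op=0x8:4|rd=7:3|pad=0:9 = 0x8e00; little→ 00 8e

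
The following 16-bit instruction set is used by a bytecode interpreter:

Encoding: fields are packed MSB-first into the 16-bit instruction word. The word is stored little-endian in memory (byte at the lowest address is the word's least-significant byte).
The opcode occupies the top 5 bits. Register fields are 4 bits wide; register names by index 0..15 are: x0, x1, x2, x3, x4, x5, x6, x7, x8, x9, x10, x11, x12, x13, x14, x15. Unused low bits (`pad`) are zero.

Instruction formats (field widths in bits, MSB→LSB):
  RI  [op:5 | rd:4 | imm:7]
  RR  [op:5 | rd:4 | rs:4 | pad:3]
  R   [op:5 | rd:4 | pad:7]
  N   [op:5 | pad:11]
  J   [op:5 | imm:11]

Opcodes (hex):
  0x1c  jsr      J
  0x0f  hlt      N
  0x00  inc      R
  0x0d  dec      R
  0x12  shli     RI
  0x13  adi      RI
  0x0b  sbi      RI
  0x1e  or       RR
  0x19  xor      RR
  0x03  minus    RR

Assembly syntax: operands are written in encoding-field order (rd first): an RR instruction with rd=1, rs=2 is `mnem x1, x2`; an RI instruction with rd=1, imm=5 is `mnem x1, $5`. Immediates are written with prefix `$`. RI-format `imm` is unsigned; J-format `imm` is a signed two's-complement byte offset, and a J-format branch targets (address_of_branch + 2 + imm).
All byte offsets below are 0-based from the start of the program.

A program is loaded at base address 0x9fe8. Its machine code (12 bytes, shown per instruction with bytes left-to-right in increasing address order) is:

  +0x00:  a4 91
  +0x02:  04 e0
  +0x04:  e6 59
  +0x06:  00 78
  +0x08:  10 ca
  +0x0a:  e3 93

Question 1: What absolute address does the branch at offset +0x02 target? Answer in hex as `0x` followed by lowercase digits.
off 0x02: read 04 e0 as little → 0xe004
  opcode bits[15:11]=0x1c: jsr/J
  [10:0] imm=4 = $4
  target = base 0x9fe8 + off 0x02 + 2 + imm 4 = 0x9ff0

0x9ff0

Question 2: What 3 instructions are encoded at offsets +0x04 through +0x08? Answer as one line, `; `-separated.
sbi x3, $102; hlt; xor x4, x2

@+04  little-endian(e6 59) = 0x59e6
  top 5b → 0xb → sbi [RI]
  rd@[10:7]=0x3 ⇒ x3
  imm@[6:0]=0x66 ⇒ $102
@+06  little-endian(00 78) = 0x7800
  top 5b → 0xf → hlt [N]
@+08  little-endian(10 ca) = 0xca10
  top 5b → 0x19 → xor [RR]
  rd@[10:7]=0x4 ⇒ x4
  rs@[6:3]=0x2 ⇒ x2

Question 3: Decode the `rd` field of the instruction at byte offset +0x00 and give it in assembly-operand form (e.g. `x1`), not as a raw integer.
off 0x00: read a4 91 as little → 0x91a4
  opcode bits[15:11]=0x12: shli/RI
  [10:7] rd=3 = x3
  [6:0] imm=36 = $36

x3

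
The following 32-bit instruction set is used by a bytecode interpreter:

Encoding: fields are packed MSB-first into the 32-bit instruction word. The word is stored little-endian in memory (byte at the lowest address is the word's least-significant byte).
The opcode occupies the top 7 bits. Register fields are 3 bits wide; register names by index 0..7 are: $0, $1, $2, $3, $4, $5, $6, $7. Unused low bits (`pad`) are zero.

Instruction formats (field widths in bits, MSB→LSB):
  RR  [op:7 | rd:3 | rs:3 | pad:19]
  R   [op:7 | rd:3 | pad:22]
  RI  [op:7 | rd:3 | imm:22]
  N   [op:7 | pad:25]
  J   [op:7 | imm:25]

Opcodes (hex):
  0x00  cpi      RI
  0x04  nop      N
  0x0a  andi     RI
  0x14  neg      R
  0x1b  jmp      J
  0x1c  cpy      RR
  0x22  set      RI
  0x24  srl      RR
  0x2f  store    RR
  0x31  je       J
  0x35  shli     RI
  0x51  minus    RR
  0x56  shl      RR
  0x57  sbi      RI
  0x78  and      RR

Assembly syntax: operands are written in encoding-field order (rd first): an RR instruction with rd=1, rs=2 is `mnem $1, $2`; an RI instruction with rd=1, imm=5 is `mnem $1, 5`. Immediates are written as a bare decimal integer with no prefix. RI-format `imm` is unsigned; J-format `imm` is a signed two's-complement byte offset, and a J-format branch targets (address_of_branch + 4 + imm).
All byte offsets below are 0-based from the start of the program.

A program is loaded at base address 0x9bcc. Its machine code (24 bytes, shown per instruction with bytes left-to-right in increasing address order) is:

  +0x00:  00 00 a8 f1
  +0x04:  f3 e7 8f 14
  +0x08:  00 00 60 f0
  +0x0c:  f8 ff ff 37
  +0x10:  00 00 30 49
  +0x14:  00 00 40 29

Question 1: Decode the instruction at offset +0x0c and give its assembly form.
+0x0c: f8 ff ff 37 ⇒ word 0x37fffff8 (little)
  opcode bits[31:25]=0x1b: jmp/J
  [24:0] imm=33554424 (s25→-8) = -8

jmp -8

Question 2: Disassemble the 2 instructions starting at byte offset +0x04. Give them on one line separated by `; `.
andi $2, 1042419; and $1, $4

[04] f3 e7 8f 14 → 0x148fe7f3
  top 7b → 0xa → andi [RI]
  rd: (w>>22)&0x7=0x2 → $2
  imm: (w>>0)&0x3fffff=0xfe7f3 → 1042419
[08] 00 00 60 f0 → 0xf0600000
  top 7b → 0x78 → and [RR]
  rd: (w>>22)&0x7=0x1 → $1
  rs: (w>>19)&0x7=0x4 → $4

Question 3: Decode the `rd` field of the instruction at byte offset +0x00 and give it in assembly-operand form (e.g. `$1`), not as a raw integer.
$6

off 0x00: read 00 00 a8 f1 as little → 0xf1a80000
  opcode bits[31:25]=0x78: and/RR
  rd@[24:22]=0x6 ⇒ $6
  rs@[21:19]=0x5 ⇒ $5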